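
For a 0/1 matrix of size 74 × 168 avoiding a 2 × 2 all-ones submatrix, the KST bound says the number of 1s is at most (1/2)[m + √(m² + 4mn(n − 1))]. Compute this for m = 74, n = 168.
z(74, 168; 2, 2) ≤ (1/2)[74 + √(74² + 4·74·168·167)] = (1/2)[74 + √8310052] = 1478.358

Kővári–Sós–Turán: let r_1, ..., r_74 be the row sums and z = Σ r_i the total number of 1s. Each pair of columns can share at most one row with both entries 1 (else a 2×2 all-ones block appears), so Σ_i C(r_i, 2) ≤ C(168, 2) = 14028. By convexity Σ_i C(r_i, 2) ≥ 74·C(z/74, 2) = z(z − 74)/(2·74), giving z² − 74z − 74·168·167 ≤ 0 and hence z ≤ (1/2)[74 + √(5476 + 4·2076144)] = (1/2)[74 + √8310052] ≈ (1/2)(74 + 2882.7161) = 1478.358.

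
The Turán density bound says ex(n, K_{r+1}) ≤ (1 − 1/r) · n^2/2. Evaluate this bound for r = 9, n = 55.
Turán density bound = (8/9) · 55^2/2 = 12100/9 ≈ 1344.4444

Turán's theorem: ex(n, K_{r+1}) is achieved by the complete r-partite Turán graph T(n, r) with parts as balanced as possible, and is at most (1 − 1/r) · n^2/2. For r = 9, n = 55: the density bound is (8/9) · 3025/2 = 12100/9 ≈ 1344.4444. The integer-valued extremum is e(T(55, 9)) = 1344, which is strictly less than the density bound 12100/9 since 9 ∤ 55 (the parts of T(55, 9) cannot all be equal).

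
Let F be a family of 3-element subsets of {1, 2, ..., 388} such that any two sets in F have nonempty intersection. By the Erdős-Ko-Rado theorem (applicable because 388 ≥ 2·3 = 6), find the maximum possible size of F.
max |F| = C(387, 2) = 74691

Erdős-Ko-Rado (1961): when n ≥ 2k, max |F| = C(n−1, k−1). The bound is attained by the star {A : i ∈ A} for any fixed i ∈ [n]. Here C(388−1, 3−1) = C(387, 2) = 74691.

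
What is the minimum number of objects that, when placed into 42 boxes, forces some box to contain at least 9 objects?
n = (9 − 1)·42 + 1 = 337

By the generalised pigeonhole principle, to guarantee some box contains ≥ r objects we need more than (r − 1) · k objects total. Threshold: n = (r − 1) · k + 1. With r = 9 and k = 42: n = 8 · 42 + 1 = 336 + 1 = 337. For n = 336 = 8 · 42, we can put exactly 8 objects in every box, avoiding 9 in any single one — so 337 is tight.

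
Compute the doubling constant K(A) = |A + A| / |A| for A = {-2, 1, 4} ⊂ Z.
K = |A + A| / |A| = 5/3

Enumerate A + A = {a + b : a, b ∈ A}. With |A| = 3, there are |A|^2 = 9 ordered sum pairs; collecting distinct values, A + A = {-4, -1, 2, 5, 8}, so |A + A| = 5. Thus K = 5/3. Here |A + A| = 2|A| − 1 = 5, the minimum possible — so K = 5/3 is minimal, which holds iff A is an arithmetic progression.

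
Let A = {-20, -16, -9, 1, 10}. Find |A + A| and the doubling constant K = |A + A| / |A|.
K = |A + A| / |A| = 15/5 = 3

Enumerate A + A = {a + b : a, b ∈ A}. With |A| = 5, there are |A|^2 = 25 ordered sum pairs; collecting distinct values, A + A = {-40, -36, -32, -29, -25, -19, -18, -15, -10, -8, -6, 1, 2, 11, 20}, so |A + A| = 15. Thus K = 15/5 = 3. For comparison, the minimum possible |A + A| over all 5-element sets is 2·5 − 1 = 9 (so min K = 9/5), attained only by arithmetic progressions.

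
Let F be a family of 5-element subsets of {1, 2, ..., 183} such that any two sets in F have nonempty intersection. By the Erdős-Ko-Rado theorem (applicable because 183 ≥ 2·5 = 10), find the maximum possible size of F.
max |F| = C(182, 4) = 44224635

The Erdős-Ko-Rado theorem states: for n ≥ 2k, an intersecting family of k-subsets of an n-element set has size at most C(n − 1, k − 1), with equality for 'star' families {A ⊆ [n] : |A| = k, i ∈ A} (fix an element i). For n = 183, k = 5: C(182, 4) = 44224635.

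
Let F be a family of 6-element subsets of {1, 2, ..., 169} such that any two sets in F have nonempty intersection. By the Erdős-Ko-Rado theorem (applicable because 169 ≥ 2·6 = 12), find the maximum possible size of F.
max |F| = C(168, 5) = 1050220248

The Erdős-Ko-Rado theorem states: for n ≥ 2k, an intersecting family of k-subsets of an n-element set has size at most C(n − 1, k − 1), with equality for 'star' families {A ⊆ [n] : |A| = k, i ∈ A} (fix an element i). For n = 169, k = 6: C(168, 5) = 1050220248.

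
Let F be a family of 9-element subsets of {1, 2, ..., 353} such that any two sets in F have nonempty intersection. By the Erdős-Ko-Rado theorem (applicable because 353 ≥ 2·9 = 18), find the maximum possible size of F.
max |F| = C(352, 8) = 5395437181005300

The Erdős-Ko-Rado theorem states: for n ≥ 2k, an intersecting family of k-subsets of an n-element set has size at most C(n − 1, k − 1), with equality for 'star' families {A ⊆ [n] : |A| = k, i ∈ A} (fix an element i). For n = 353, k = 9: C(352, 8) = 5395437181005300.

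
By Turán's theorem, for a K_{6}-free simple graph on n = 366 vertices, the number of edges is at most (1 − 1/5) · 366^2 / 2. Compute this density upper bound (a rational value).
Turán density bound = (4/5) · 366^2/2 = 267912/5 ≈ 53582.4

Turán's theorem: ex(n, K_{r+1}) is achieved by the complete r-partite Turán graph T(n, r) with parts as balanced as possible, and is at most (1 − 1/r) · n^2/2. For r = 5, n = 366: the density bound is (4/5) · 133956/2 = 267912/5 ≈ 53582.4. The integer-valued extremum is e(T(366, 5)) = 53582, which is strictly less than the density bound 267912/5 since 5 ∤ 366 (the parts of T(366, 5) cannot all be equal).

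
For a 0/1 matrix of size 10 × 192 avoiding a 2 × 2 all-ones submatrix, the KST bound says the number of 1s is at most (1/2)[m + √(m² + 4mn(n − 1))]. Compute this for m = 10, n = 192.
z(10, 192; 2, 2) ≤ (1/2)[10 + √(10² + 4·10·192·191)] = (1/2)[10 + √1466980] = 610.5947

Kővári–Sós–Turán: let r_1, ..., r_10 be the row sums and z = Σ r_i the total number of 1s. Each pair of columns can share at most one row with both entries 1 (else a 2×2 all-ones block appears), so Σ_i C(r_i, 2) ≤ C(192, 2) = 18336. By convexity Σ_i C(r_i, 2) ≥ 10·C(z/10, 2) = z(z − 10)/(2·10), giving z² − 10z − 10·192·191 ≤ 0 and hence z ≤ (1/2)[10 + √(100 + 4·366720)] = (1/2)[10 + √1466980] ≈ (1/2)(10 + 1211.1895) = 610.5947.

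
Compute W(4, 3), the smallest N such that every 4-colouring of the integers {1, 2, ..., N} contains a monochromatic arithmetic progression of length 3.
W(4, 3) = 76

W(4, 3) = 76. The lower bound W(4, 3) > 75 comes from an explicit good 4-colouring of [1, 75]; the upper bound W(4, 3) ≤ 76 was verified by exhaustive search over 4-colourings of [1, 76].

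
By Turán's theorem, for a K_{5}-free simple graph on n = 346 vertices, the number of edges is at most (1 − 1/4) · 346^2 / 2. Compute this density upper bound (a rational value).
Turán density bound = (3/4) · 346^2/2 = 89787/2 ≈ 44893.5

Turán's theorem: ex(n, K_{r+1}) is achieved by the complete r-partite Turán graph T(n, r) with parts as balanced as possible, and is at most (1 − 1/r) · n^2/2. For r = 4, n = 346: the density bound is (3/4) · 119716/2 = 89787/2 ≈ 44893.5. The integer-valued extremum is e(T(346, 4)) = 44893, which is strictly less than the density bound 89787/2 since 4 ∤ 346 (the parts of T(346, 4) cannot all be equal).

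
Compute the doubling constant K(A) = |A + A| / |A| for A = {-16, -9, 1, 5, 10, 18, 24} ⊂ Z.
K = |A + A| / |A| = 26/7

Enumerate A + A = {a + b : a, b ∈ A}. With |A| = 7, there are |A|^2 = 49 ordered sum pairs; collecting distinct values, A + A = {-32, -25, -18, -15, -11, -8, -6, -4, 1, 2, 6, 8, 9, 10, 11, 15, 19, 20, 23, 25, 28, 29, 34, 36, 42, 48}, so |A + A| = 26. Thus K = 26/7. For comparison, the minimum possible |A + A| over all 7-element sets is 2·7 − 1 = 13 (so min K = 13/7), attained only by arithmetic progressions.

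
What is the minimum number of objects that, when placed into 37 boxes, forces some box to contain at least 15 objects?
n = (15 − 1)·37 + 1 = 519

By the generalised pigeonhole principle, to guarantee some box contains ≥ r objects we need more than (r − 1) · k objects total. Threshold: n = (r − 1) · k + 1. With r = 15 and k = 37: n = 14 · 37 + 1 = 518 + 1 = 519. For n = 518 = 14 · 37, we can put exactly 14 objects in every box, avoiding 15 in any single one — so 519 is tight.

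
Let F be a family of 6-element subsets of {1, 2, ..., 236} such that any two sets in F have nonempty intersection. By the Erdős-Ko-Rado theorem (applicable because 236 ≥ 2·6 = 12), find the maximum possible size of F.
max |F| = C(235, 5) = 5722138422

The Erdős-Ko-Rado theorem states: for n ≥ 2k, an intersecting family of k-subsets of an n-element set has size at most C(n − 1, k − 1), with equality for 'star' families {A ⊆ [n] : |A| = k, i ∈ A} (fix an element i). For n = 236, k = 6: C(235, 5) = 5722138422.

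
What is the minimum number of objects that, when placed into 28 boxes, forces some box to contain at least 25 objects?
n = (25 − 1)·28 + 1 = 673

By the generalised pigeonhole principle, to guarantee some box contains ≥ r objects we need more than (r − 1) · k objects total. Threshold: n = (r − 1) · k + 1. With r = 25 and k = 28: n = 24 · 28 + 1 = 672 + 1 = 673. For n = 672 = 24 · 28, we can put exactly 24 objects in every box, avoiding 25 in any single one — so 673 is tight.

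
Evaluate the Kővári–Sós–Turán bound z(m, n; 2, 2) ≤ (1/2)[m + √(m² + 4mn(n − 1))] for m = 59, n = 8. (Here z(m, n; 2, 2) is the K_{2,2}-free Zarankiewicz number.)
z(59, 8; 2, 2) ≤ (1/2)[59 + √(59² + 4·59·8·7)] = (1/2)[59 + √16697] = 94.1084

Kővári–Sós–Turán: let r_1, ..., r_59 be the row sums and z = Σ r_i the total number of 1s. Each pair of columns can share at most one row with both entries 1 (else a 2×2 all-ones block appears), so Σ_i C(r_i, 2) ≤ C(8, 2) = 28. By convexity Σ_i C(r_i, 2) ≥ 59·C(z/59, 2) = z(z − 59)/(2·59), giving z² − 59z − 59·8·7 ≤ 0 and hence z ≤ (1/2)[59 + √(3481 + 4·3304)] = (1/2)[59 + √16697] ≈ (1/2)(59 + 129.2169) = 94.1084.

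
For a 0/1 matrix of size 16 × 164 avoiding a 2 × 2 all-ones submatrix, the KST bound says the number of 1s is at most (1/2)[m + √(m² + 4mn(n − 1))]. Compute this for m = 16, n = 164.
z(16, 164; 2, 2) ≤ (1/2)[16 + √(16² + 4·16·164·163)] = (1/2)[16 + √1711104] = 662.0459

Kővári–Sós–Turán: let r_1, ..., r_16 be the row sums and z = Σ r_i the total number of 1s. Each pair of columns can share at most one row with both entries 1 (else a 2×2 all-ones block appears), so Σ_i C(r_i, 2) ≤ C(164, 2) = 13366. By convexity Σ_i C(r_i, 2) ≥ 16·C(z/16, 2) = z(z − 16)/(2·16), giving z² − 16z − 16·164·163 ≤ 0 and hence z ≤ (1/2)[16 + √(256 + 4·427712)] = (1/2)[16 + √1711104] ≈ (1/2)(16 + 1308.0917) = 662.0459.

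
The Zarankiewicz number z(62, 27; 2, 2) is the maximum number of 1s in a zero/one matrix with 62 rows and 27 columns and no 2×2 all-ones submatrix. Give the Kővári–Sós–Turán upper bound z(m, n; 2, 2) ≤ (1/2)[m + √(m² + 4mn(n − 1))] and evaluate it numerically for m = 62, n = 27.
z(62, 27; 2, 2) ≤ (1/2)[62 + √(62² + 4·62·27·26)] = (1/2)[62 + √177940] = 241.9147

Kővári–Sós–Turán: let r_1, ..., r_62 be the row sums and z = Σ r_i the total number of 1s. Each pair of columns can share at most one row with both entries 1 (else a 2×2 all-ones block appears), so Σ_i C(r_i, 2) ≤ C(27, 2) = 351. By convexity Σ_i C(r_i, 2) ≥ 62·C(z/62, 2) = z(z − 62)/(2·62), giving z² − 62z − 62·27·26 ≤ 0 and hence z ≤ (1/2)[62 + √(3844 + 4·43524)] = (1/2)[62 + √177940] ≈ (1/2)(62 + 421.8293) = 241.9147.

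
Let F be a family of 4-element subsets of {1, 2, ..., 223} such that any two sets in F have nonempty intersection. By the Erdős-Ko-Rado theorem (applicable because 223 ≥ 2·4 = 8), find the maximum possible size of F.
max |F| = C(222, 3) = 1798940

Erdős-Ko-Rado (1961): when n ≥ 2k, max |F| = C(n−1, k−1). The bound is attained by the star {A : i ∈ A} for any fixed i ∈ [n]. Here C(223−1, 4−1) = C(222, 3) = 1798940.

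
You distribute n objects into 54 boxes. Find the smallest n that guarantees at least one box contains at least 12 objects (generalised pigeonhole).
n = (12 − 1)·54 + 1 = 595

By the generalised pigeonhole principle, to guarantee some box contains ≥ r objects we need more than (r − 1) · k objects total. Threshold: n = (r − 1) · k + 1. With r = 12 and k = 54: n = 11 · 54 + 1 = 594 + 1 = 595. For n = 594 = 11 · 54, we can put exactly 11 objects in every box, avoiding 12 in any single one — so 595 is tight.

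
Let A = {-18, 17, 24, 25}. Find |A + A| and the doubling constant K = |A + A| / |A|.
K = |A + A| / |A| = 10/4 = 5/2

Enumerate A + A = {a + b : a, b ∈ A}. With |A| = 4, there are |A|^2 = 16 ordered sum pairs; collecting distinct values, A + A = {-36, -1, 6, 7, 34, 41, 42, 48, 49, 50}, so |A + A| = 10. Thus K = 10/4 = 5/2. For comparison, the minimum possible |A + A| over all 4-element sets is 2·4 − 1 = 7 (so min K = 7/4), attained only by arithmetic progressions.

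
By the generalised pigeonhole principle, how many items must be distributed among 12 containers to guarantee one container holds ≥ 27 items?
n = (27 − 1)·12 + 1 = 313

By the generalised pigeonhole principle, to guarantee some box contains ≥ r objects we need more than (r − 1) · k objects total. Threshold: n = (r − 1) · k + 1. With r = 27 and k = 12: n = 26 · 12 + 1 = 312 + 1 = 313. For n = 312 = 26 · 12, we can put exactly 26 objects in every box, avoiding 27 in any single one — so 313 is tight.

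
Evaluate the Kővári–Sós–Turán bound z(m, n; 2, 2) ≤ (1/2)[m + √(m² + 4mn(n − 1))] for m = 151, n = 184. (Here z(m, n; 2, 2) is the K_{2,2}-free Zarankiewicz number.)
z(151, 184; 2, 2) ≤ (1/2)[151 + √(151² + 4·151·184·183)] = (1/2)[151 + √20360689] = 2331.641

Kővári–Sós–Turán: let r_1, ..., r_151 be the row sums and z = Σ r_i the total number of 1s. Each pair of columns can share at most one row with both entries 1 (else a 2×2 all-ones block appears), so Σ_i C(r_i, 2) ≤ C(184, 2) = 16836. By convexity Σ_i C(r_i, 2) ≥ 151·C(z/151, 2) = z(z − 151)/(2·151), giving z² − 151z − 151·184·183 ≤ 0 and hence z ≤ (1/2)[151 + √(22801 + 4·5084472)] = (1/2)[151 + √20360689] ≈ (1/2)(151 + 4512.282) = 2331.641.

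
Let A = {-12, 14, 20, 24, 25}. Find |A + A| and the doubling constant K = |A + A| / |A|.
K = |A + A| / |A| = 15/5 = 3

Enumerate A + A = {a + b : a, b ∈ A}. With |A| = 5, there are |A|^2 = 25 ordered sum pairs; collecting distinct values, A + A = {-24, 2, 8, 12, 13, 28, 34, 38, 39, 40, 44, 45, 48, 49, 50}, so |A + A| = 15. Thus K = 15/5 = 3. For comparison, the minimum possible |A + A| over all 5-element sets is 2·5 − 1 = 9 (so min K = 9/5), attained only by arithmetic progressions.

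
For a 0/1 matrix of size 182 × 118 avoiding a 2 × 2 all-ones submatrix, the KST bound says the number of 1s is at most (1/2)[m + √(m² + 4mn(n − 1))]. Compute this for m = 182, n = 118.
z(182, 118; 2, 2) ≤ (1/2)[182 + √(182² + 4·182·118·117)] = (1/2)[182 + √10083892] = 1678.7572

Kővári–Sós–Turán: let r_1, ..., r_182 be the row sums and z = Σ r_i the total number of 1s. Each pair of columns can share at most one row with both entries 1 (else a 2×2 all-ones block appears), so Σ_i C(r_i, 2) ≤ C(118, 2) = 6903. By convexity Σ_i C(r_i, 2) ≥ 182·C(z/182, 2) = z(z − 182)/(2·182), giving z² − 182z − 182·118·117 ≤ 0 and hence z ≤ (1/2)[182 + √(33124 + 4·2512692)] = (1/2)[182 + √10083892] ≈ (1/2)(182 + 3175.5144) = 1678.7572.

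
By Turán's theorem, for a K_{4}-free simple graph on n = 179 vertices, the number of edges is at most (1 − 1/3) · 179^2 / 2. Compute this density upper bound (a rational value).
Turán density bound = (2/3) · 179^2/2 = 32041/3 ≈ 10680.3333

Turán's theorem: ex(n, K_{r+1}) is achieved by the complete r-partite Turán graph T(n, r) with parts as balanced as possible, and is at most (1 − 1/r) · n^2/2. For r = 3, n = 179: the density bound is (2/3) · 32041/2 = 32041/3 ≈ 10680.3333. The integer-valued extremum is e(T(179, 3)) = 10680, which is strictly less than the density bound 32041/3 since 3 ∤ 179 (the parts of T(179, 3) cannot all be equal).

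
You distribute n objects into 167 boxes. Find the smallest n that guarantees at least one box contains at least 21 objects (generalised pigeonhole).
n = (21 − 1)·167 + 1 = 3341

By the generalised pigeonhole principle, to guarantee some box contains ≥ r objects we need more than (r − 1) · k objects total. Threshold: n = (r − 1) · k + 1. With r = 21 and k = 167: n = 20 · 167 + 1 = 3340 + 1 = 3341. For n = 3340 = 20 · 167, we can put exactly 20 objects in every box, avoiding 21 in any single one — so 3341 is tight.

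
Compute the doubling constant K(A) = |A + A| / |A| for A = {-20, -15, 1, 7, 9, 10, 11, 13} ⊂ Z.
K = |A + A| / |A| = 31/8

Enumerate A + A = {a + b : a, b ∈ A}. With |A| = 8, there are |A|^2 = 64 ordered sum pairs; collecting distinct values, A + A = {-40, -35, -30, -19, -14, -13, -11, -10, -9, -8, -7, -6, -5, -4, -2, 2, 8, 10, 11, 12, 14, 16, 17, 18, 19, 20, 21, 22, 23, 24, 26}, so |A + A| = 31. Thus K = 31/8. For comparison, the minimum possible |A + A| over all 8-element sets is 2·8 − 1 = 15 (so min K = 15/8), attained only by arithmetic progressions.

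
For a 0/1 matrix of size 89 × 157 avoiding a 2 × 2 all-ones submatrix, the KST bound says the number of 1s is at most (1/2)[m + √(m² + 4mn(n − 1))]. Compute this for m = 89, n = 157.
z(89, 157; 2, 2) ≤ (1/2)[89 + √(89² + 4·89·157·156)] = (1/2)[89 + √8727073] = 1521.581

Kővári–Sós–Turán: let r_1, ..., r_89 be the row sums and z = Σ r_i the total number of 1s. Each pair of columns can share at most one row with both entries 1 (else a 2×2 all-ones block appears), so Σ_i C(r_i, 2) ≤ C(157, 2) = 12246. By convexity Σ_i C(r_i, 2) ≥ 89·C(z/89, 2) = z(z − 89)/(2·89), giving z² − 89z − 89·157·156 ≤ 0 and hence z ≤ (1/2)[89 + √(7921 + 4·2179788)] = (1/2)[89 + √8727073] ≈ (1/2)(89 + 2954.162) = 1521.581.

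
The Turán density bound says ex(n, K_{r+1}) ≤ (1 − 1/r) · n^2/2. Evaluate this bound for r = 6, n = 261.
Turán density bound = (5/6) · 261^2/2 = 113535/4 ≈ 28383.75

Turán's theorem: ex(n, K_{r+1}) is achieved by the complete r-partite Turán graph T(n, r) with parts as balanced as possible, and is at most (1 − 1/r) · n^2/2. For r = 6, n = 261: the density bound is (5/6) · 68121/2 = 113535/4 ≈ 28383.75. The integer-valued extremum is e(T(261, 6)) = 28383, which is strictly less than the density bound 113535/4 since 6 ∤ 261 (the parts of T(261, 6) cannot all be equal).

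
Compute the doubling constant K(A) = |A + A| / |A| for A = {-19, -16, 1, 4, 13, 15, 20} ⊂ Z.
K = |A + A| / |A| = 27/7

Enumerate A + A = {a + b : a, b ∈ A}. With |A| = 7, there are |A|^2 = 49 ordered sum pairs; collecting distinct values, A + A = {-38, -35, -32, -18, -15, -12, -6, -4, -3, -1, 1, 2, 4, 5, 8, 14, 16, 17, 19, 21, 24, 26, 28, 30, 33, 35, 40}, so |A + A| = 27. Thus K = 27/7. For comparison, the minimum possible |A + A| over all 7-element sets is 2·7 − 1 = 13 (so min K = 13/7), attained only by arithmetic progressions.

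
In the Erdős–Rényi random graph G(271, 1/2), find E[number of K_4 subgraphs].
E[# K_4] = C(271, 4) · (1/2)^C(4, 2) = 219790485 / 2^6 = 3434226.328125

For each 4-subset S of vertices (there are C(271, 4) = 219790485 such S), let X_S = 1 if S induces a K_4 (all C(4, 2) = 6 edges present). Then P(X_S = 1) = (1/2)^6 = 1/64. By linearity of expectation, E[# K_4] = C(271, 4) · (1/2)^6 = 219790485 / 64 = 3434226.328125.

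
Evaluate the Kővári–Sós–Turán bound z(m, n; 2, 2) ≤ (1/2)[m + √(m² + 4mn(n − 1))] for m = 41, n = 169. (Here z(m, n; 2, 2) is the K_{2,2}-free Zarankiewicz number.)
z(41, 169; 2, 2) ≤ (1/2)[41 + √(41² + 4·41·169·168)] = (1/2)[41 + √4657969] = 1099.6164

Kővári–Sós–Turán: let r_1, ..., r_41 be the row sums and z = Σ r_i the total number of 1s. Each pair of columns can share at most one row with both entries 1 (else a 2×2 all-ones block appears), so Σ_i C(r_i, 2) ≤ C(169, 2) = 14196. By convexity Σ_i C(r_i, 2) ≥ 41·C(z/41, 2) = z(z − 41)/(2·41), giving z² − 41z − 41·169·168 ≤ 0 and hence z ≤ (1/2)[41 + √(1681 + 4·1164072)] = (1/2)[41 + √4657969] ≈ (1/2)(41 + 2158.2328) = 1099.6164.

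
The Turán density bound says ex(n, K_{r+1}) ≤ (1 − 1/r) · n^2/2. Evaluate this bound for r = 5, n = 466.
Turán density bound = (4/5) · 466^2/2 = 434312/5 ≈ 86862.4

Turán's theorem: ex(n, K_{r+1}) is achieved by the complete r-partite Turán graph T(n, r) with parts as balanced as possible, and is at most (1 − 1/r) · n^2/2. For r = 5, n = 466: the density bound is (4/5) · 217156/2 = 434312/5 ≈ 86862.4. The integer-valued extremum is e(T(466, 5)) = 86862, which is strictly less than the density bound 434312/5 since 5 ∤ 466 (the parts of T(466, 5) cannot all be equal).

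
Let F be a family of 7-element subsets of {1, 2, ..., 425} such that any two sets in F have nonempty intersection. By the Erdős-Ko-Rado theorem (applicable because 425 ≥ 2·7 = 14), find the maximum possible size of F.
max |F| = C(424, 6) = 7788101227116

Erdős-Ko-Rado (1961): when n ≥ 2k, max |F| = C(n−1, k−1). The bound is attained by the star {A : i ∈ A} for any fixed i ∈ [n]. Here C(425−1, 7−1) = C(424, 6) = 7788101227116.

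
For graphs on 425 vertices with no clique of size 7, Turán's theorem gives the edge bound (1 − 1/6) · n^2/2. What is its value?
Turán density bound = (5/6) · 425^2/2 = 903125/12 ≈ 75260.4167

Turán's theorem: ex(n, K_{r+1}) is achieved by the complete r-partite Turán graph T(n, r) with parts as balanced as possible, and is at most (1 − 1/r) · n^2/2. For r = 6, n = 425: the density bound is (5/6) · 180625/2 = 903125/12 ≈ 75260.4167. The integer-valued extremum is e(T(425, 6)) = 75260, which is strictly less than the density bound 903125/12 since 6 ∤ 425 (the parts of T(425, 6) cannot all be equal).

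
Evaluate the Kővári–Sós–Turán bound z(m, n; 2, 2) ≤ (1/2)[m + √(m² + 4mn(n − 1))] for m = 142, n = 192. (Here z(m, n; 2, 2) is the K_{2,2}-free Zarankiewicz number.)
z(142, 192; 2, 2) ≤ (1/2)[142 + √(142² + 4·142·192·191)] = (1/2)[142 + √20849860] = 2354.0823

Kővári–Sós–Turán: let r_1, ..., r_142 be the row sums and z = Σ r_i the total number of 1s. Each pair of columns can share at most one row with both entries 1 (else a 2×2 all-ones block appears), so Σ_i C(r_i, 2) ≤ C(192, 2) = 18336. By convexity Σ_i C(r_i, 2) ≥ 142·C(z/142, 2) = z(z − 142)/(2·142), giving z² − 142z − 142·192·191 ≤ 0 and hence z ≤ (1/2)[142 + √(20164 + 4·5207424)] = (1/2)[142 + √20849860] ≈ (1/2)(142 + 4566.1647) = 2354.0823.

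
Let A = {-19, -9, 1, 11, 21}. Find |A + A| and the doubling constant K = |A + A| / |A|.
K = |A + A| / |A| = 9/5

Enumerate A + A = {a + b : a, b ∈ A}. With |A| = 5, there are |A|^2 = 25 ordered sum pairs; collecting distinct values, A + A = {-38, -28, -18, -8, 2, 12, 22, 32, 42}, so |A + A| = 9. Thus K = 9/5. Here |A + A| = 2|A| − 1 = 9, the minimum possible — so K = 9/5 is minimal, which holds iff A is an arithmetic progression.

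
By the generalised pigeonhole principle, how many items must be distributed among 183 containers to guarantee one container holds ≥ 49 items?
n = (49 − 1)·183 + 1 = 8785

By the generalised pigeonhole principle, to guarantee some box contains ≥ r objects we need more than (r − 1) · k objects total. Threshold: n = (r − 1) · k + 1. With r = 49 and k = 183: n = 48 · 183 + 1 = 8784 + 1 = 8785. For n = 8784 = 48 · 183, we can put exactly 48 objects in every box, avoiding 49 in any single one — so 8785 is tight.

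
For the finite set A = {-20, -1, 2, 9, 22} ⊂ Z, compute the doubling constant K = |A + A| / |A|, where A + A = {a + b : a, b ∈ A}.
K = |A + A| / |A| = 15/5 = 3

Enumerate A + A = {a + b : a, b ∈ A}. With |A| = 5, there are |A|^2 = 25 ordered sum pairs; collecting distinct values, A + A = {-40, -21, -18, -11, -2, 1, 2, 4, 8, 11, 18, 21, 24, 31, 44}, so |A + A| = 15. Thus K = 15/5 = 3. For comparison, the minimum possible |A + A| over all 5-element sets is 2·5 − 1 = 9 (so min K = 9/5), attained only by arithmetic progressions.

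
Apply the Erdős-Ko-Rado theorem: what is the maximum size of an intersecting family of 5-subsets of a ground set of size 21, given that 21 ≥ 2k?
max |F| = C(20, 4) = 4845

Erdős-Ko-Rado (1961): when n ≥ 2k, max |F| = C(n−1, k−1). The bound is attained by the star {A : i ∈ A} for any fixed i ∈ [n]. Here C(21−1, 5−1) = C(20, 4) = 4845.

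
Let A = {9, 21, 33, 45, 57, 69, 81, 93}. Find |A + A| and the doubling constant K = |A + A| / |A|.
K = |A + A| / |A| = 15/8

Enumerate A + A = {a + b : a, b ∈ A}. With |A| = 8, there are |A|^2 = 64 ordered sum pairs; collecting distinct values, A + A = {18, 30, 42, 54, 66, 78, 90, 102, 114, 126, 138, 150, 162, 174, 186}, so |A + A| = 15. Thus K = 15/8. Here |A + A| = 2|A| − 1 = 15, the minimum possible — so K = 15/8 is minimal, which holds iff A is an arithmetic progression.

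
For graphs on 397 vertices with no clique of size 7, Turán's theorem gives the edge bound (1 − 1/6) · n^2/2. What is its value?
Turán density bound = (5/6) · 397^2/2 = 788045/12 ≈ 65670.4167

Turán's theorem: ex(n, K_{r+1}) is achieved by the complete r-partite Turán graph T(n, r) with parts as balanced as possible, and is at most (1 − 1/r) · n^2/2. For r = 6, n = 397: the density bound is (5/6) · 157609/2 = 788045/12 ≈ 65670.4167. The integer-valued extremum is e(T(397, 6)) = 65670, which is strictly less than the density bound 788045/12 since 6 ∤ 397 (the parts of T(397, 6) cannot all be equal).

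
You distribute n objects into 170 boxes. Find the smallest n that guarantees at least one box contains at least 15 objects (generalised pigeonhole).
n = (15 − 1)·170 + 1 = 2381

By the generalised pigeonhole principle, to guarantee some box contains ≥ r objects we need more than (r − 1) · k objects total. Threshold: n = (r − 1) · k + 1. With r = 15 and k = 170: n = 14 · 170 + 1 = 2380 + 1 = 2381. For n = 2380 = 14 · 170, we can put exactly 14 objects in every box, avoiding 15 in any single one — so 2381 is tight.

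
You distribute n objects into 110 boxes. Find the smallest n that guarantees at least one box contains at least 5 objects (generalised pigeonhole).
n = (5 − 1)·110 + 1 = 441

By the generalised pigeonhole principle, to guarantee some box contains ≥ r objects we need more than (r − 1) · k objects total. Threshold: n = (r − 1) · k + 1. With r = 5 and k = 110: n = 4 · 110 + 1 = 440 + 1 = 441. For n = 440 = 4 · 110, we can put exactly 4 objects in every box, avoiding 5 in any single one — so 441 is tight.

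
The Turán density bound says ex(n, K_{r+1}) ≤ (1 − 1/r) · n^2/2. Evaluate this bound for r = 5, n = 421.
Turán density bound = (4/5) · 421^2/2 = 354482/5 ≈ 70896.4

Turán's theorem: ex(n, K_{r+1}) is achieved by the complete r-partite Turán graph T(n, r) with parts as balanced as possible, and is at most (1 − 1/r) · n^2/2. For r = 5, n = 421: the density bound is (4/5) · 177241/2 = 354482/5 ≈ 70896.4. The integer-valued extremum is e(T(421, 5)) = 70896, which is strictly less than the density bound 354482/5 since 5 ∤ 421 (the parts of T(421, 5) cannot all be equal).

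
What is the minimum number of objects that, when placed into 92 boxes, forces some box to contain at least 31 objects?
n = (31 − 1)·92 + 1 = 2761

By the generalised pigeonhole principle, to guarantee some box contains ≥ r objects we need more than (r − 1) · k objects total. Threshold: n = (r − 1) · k + 1. With r = 31 and k = 92: n = 30 · 92 + 1 = 2760 + 1 = 2761. For n = 2760 = 30 · 92, we can put exactly 30 objects in every box, avoiding 31 in any single one — so 2761 is tight.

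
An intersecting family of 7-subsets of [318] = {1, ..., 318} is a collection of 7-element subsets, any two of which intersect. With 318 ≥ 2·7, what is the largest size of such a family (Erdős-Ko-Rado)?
max |F| = C(317, 6) = 1343856764796

Erdős-Ko-Rado (1961): when n ≥ 2k, max |F| = C(n−1, k−1). The bound is attained by the star {A : i ∈ A} for any fixed i ∈ [n]. Here C(318−1, 7−1) = C(317, 6) = 1343856764796.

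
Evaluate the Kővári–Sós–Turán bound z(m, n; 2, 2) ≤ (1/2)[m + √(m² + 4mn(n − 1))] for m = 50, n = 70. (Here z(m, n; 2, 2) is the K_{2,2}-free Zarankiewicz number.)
z(50, 70; 2, 2) ≤ (1/2)[50 + √(50² + 4·50·70·69)] = (1/2)[50 + √968500] = 517.062

Kővári–Sós–Turán: let r_1, ..., r_50 be the row sums and z = Σ r_i the total number of 1s. Each pair of columns can share at most one row with both entries 1 (else a 2×2 all-ones block appears), so Σ_i C(r_i, 2) ≤ C(70, 2) = 2415. By convexity Σ_i C(r_i, 2) ≥ 50·C(z/50, 2) = z(z − 50)/(2·50), giving z² − 50z − 50·70·69 ≤ 0 and hence z ≤ (1/2)[50 + √(2500 + 4·241500)] = (1/2)[50 + √968500] ≈ (1/2)(50 + 984.124) = 517.062.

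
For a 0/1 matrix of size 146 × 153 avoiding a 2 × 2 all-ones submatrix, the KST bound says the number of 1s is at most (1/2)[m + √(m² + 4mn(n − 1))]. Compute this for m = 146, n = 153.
z(146, 153; 2, 2) ≤ (1/2)[146 + √(146² + 4·146·153·152)] = (1/2)[146 + √13602820] = 1917.1001

Kővári–Sós–Turán: let r_1, ..., r_146 be the row sums and z = Σ r_i the total number of 1s. Each pair of columns can share at most one row with both entries 1 (else a 2×2 all-ones block appears), so Σ_i C(r_i, 2) ≤ C(153, 2) = 11628. By convexity Σ_i C(r_i, 2) ≥ 146·C(z/146, 2) = z(z − 146)/(2·146), giving z² − 146z − 146·153·152 ≤ 0 and hence z ≤ (1/2)[146 + √(21316 + 4·3395376)] = (1/2)[146 + √13602820] ≈ (1/2)(146 + 3688.2001) = 1917.1001.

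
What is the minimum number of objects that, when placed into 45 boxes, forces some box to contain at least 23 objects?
n = (23 − 1)·45 + 1 = 991

By the generalised pigeonhole principle, to guarantee some box contains ≥ r objects we need more than (r − 1) · k objects total. Threshold: n = (r − 1) · k + 1. With r = 23 and k = 45: n = 22 · 45 + 1 = 990 + 1 = 991. For n = 990 = 22 · 45, we can put exactly 22 objects in every box, avoiding 23 in any single one — so 991 is tight.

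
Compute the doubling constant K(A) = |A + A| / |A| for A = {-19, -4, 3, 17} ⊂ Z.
K = |A + A| / |A| = 10/4 = 5/2

Enumerate A + A = {a + b : a, b ∈ A}. With |A| = 4, there are |A|^2 = 16 ordered sum pairs; collecting distinct values, A + A = {-38, -23, -16, -8, -2, -1, 6, 13, 20, 34}, so |A + A| = 10. Thus K = 10/4 = 5/2. For comparison, the minimum possible |A + A| over all 4-element sets is 2·4 − 1 = 7 (so min K = 7/4), attained only by arithmetic progressions.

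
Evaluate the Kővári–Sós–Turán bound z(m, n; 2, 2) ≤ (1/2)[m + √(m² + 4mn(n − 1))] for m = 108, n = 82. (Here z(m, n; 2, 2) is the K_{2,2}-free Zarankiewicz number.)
z(108, 82; 2, 2) ≤ (1/2)[108 + √(108² + 4·108·82·81)] = (1/2)[108 + √2881008] = 902.6766

Kővári–Sós–Turán: let r_1, ..., r_108 be the row sums and z = Σ r_i the total number of 1s. Each pair of columns can share at most one row with both entries 1 (else a 2×2 all-ones block appears), so Σ_i C(r_i, 2) ≤ C(82, 2) = 3321. By convexity Σ_i C(r_i, 2) ≥ 108·C(z/108, 2) = z(z − 108)/(2·108), giving z² − 108z − 108·82·81 ≤ 0 and hence z ≤ (1/2)[108 + √(11664 + 4·717336)] = (1/2)[108 + √2881008] ≈ (1/2)(108 + 1697.3532) = 902.6766.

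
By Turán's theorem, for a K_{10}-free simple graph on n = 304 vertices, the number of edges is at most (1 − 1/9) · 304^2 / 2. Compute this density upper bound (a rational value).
Turán density bound = (8/9) · 304^2/2 = 369664/9 ≈ 41073.7778

Turán's theorem: ex(n, K_{r+1}) is achieved by the complete r-partite Turán graph T(n, r) with parts as balanced as possible, and is at most (1 − 1/r) · n^2/2. For r = 9, n = 304: the density bound is (8/9) · 92416/2 = 369664/9 ≈ 41073.7778. The integer-valued extremum is e(T(304, 9)) = 41073, which is strictly less than the density bound 369664/9 since 9 ∤ 304 (the parts of T(304, 9) cannot all be equal).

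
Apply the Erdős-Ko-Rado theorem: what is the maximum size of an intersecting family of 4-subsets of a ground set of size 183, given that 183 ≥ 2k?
max |F| = C(182, 3) = 988260

Erdős-Ko-Rado (1961): when n ≥ 2k, max |F| = C(n−1, k−1). The bound is attained by the star {A : i ∈ A} for any fixed i ∈ [n]. Here C(183−1, 4−1) = C(182, 3) = 988260.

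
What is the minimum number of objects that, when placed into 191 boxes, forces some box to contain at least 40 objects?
n = (40 − 1)·191 + 1 = 7450

By the generalised pigeonhole principle, to guarantee some box contains ≥ r objects we need more than (r − 1) · k objects total. Threshold: n = (r − 1) · k + 1. With r = 40 and k = 191: n = 39 · 191 + 1 = 7449 + 1 = 7450. For n = 7449 = 39 · 191, we can put exactly 39 objects in every box, avoiding 40 in any single one — so 7450 is tight.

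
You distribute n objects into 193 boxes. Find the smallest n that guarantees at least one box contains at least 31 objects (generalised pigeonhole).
n = (31 − 1)·193 + 1 = 5791

By the generalised pigeonhole principle, to guarantee some box contains ≥ r objects we need more than (r − 1) · k objects total. Threshold: n = (r − 1) · k + 1. With r = 31 and k = 193: n = 30 · 193 + 1 = 5790 + 1 = 5791. For n = 5790 = 30 · 193, we can put exactly 30 objects in every box, avoiding 31 in any single one — so 5791 is tight.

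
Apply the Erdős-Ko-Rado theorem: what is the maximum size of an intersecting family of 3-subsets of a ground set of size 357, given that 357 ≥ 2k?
max |F| = C(356, 2) = 63190

The Erdős-Ko-Rado theorem states: for n ≥ 2k, an intersecting family of k-subsets of an n-element set has size at most C(n − 1, k − 1), with equality for 'star' families {A ⊆ [n] : |A| = k, i ∈ A} (fix an element i). For n = 357, k = 3: C(356, 2) = 63190.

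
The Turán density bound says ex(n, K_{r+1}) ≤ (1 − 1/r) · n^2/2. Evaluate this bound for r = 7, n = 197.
Turán density bound = (6/7) · 197^2/2 = 116427/7 ≈ 16632.4286

Turán's theorem: ex(n, K_{r+1}) is achieved by the complete r-partite Turán graph T(n, r) with parts as balanced as possible, and is at most (1 − 1/r) · n^2/2. For r = 7, n = 197: the density bound is (6/7) · 38809/2 = 116427/7 ≈ 16632.4286. The integer-valued extremum is e(T(197, 7)) = 16632, which is strictly less than the density bound 116427/7 since 7 ∤ 197 (the parts of T(197, 7) cannot all be equal).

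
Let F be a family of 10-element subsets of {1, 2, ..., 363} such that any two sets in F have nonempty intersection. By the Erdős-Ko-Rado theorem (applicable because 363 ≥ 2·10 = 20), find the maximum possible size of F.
max |F| = C(362, 9) = 266123082185839570

Erdős-Ko-Rado (1961): when n ≥ 2k, max |F| = C(n−1, k−1). The bound is attained by the star {A : i ∈ A} for any fixed i ∈ [n]. Here C(363−1, 10−1) = C(362, 9) = 266123082185839570.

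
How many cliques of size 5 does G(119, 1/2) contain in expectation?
E[# K_5] = C(119, 5) · (1/2)^C(5, 2) = 182637273 / 2^10 ≈ 178356.711914

For each 5-subset S of vertices (there are C(119, 5) = 182637273 such S), let X_S = 1 if S induces a K_5 (all C(5, 2) = 10 edges present). Then P(X_S = 1) = (1/2)^10 = 1/1024. By linearity of expectation, E[# K_5] = C(119, 5) · (1/2)^10 = 182637273 / 1024 ≈ 178356.711914.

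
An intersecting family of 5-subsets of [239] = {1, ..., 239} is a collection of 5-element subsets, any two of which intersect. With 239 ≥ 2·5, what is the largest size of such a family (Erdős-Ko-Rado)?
max |F| = C(238, 4) = 130344865

Erdős-Ko-Rado (1961): when n ≥ 2k, max |F| = C(n−1, k−1). The bound is attained by the star {A : i ∈ A} for any fixed i ∈ [n]. Here C(239−1, 5−1) = C(238, 4) = 130344865.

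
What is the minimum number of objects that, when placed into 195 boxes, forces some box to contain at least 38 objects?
n = (38 − 1)·195 + 1 = 7216

By the generalised pigeonhole principle, to guarantee some box contains ≥ r objects we need more than (r − 1) · k objects total. Threshold: n = (r − 1) · k + 1. With r = 38 and k = 195: n = 37 · 195 + 1 = 7215 + 1 = 7216. For n = 7215 = 37 · 195, we can put exactly 37 objects in every box, avoiding 38 in any single one — so 7216 is tight.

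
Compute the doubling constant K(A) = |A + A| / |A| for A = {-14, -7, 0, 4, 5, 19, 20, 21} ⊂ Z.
K = |A + A| / |A| = 31/8

Enumerate A + A = {a + b : a, b ∈ A}. With |A| = 8, there are |A|^2 = 64 ordered sum pairs; collecting distinct values, A + A = {-28, -21, -14, -10, -9, -7, -3, -2, 0, 4, 5, 6, 7, 8, 9, 10, 12, 13, 14, 19, 20, 21, 23, 24, 25, 26, 38, 39, 40, 41, 42}, so |A + A| = 31. Thus K = 31/8. For comparison, the minimum possible |A + A| over all 8-element sets is 2·8 − 1 = 15 (so min K = 15/8), attained only by arithmetic progressions.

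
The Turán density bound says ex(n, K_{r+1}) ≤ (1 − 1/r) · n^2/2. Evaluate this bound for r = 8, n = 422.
Turán density bound = (7/8) · 422^2/2 = 311647/4 ≈ 77911.75

Turán's theorem: ex(n, K_{r+1}) is achieved by the complete r-partite Turán graph T(n, r) with parts as balanced as possible, and is at most (1 − 1/r) · n^2/2. For r = 8, n = 422: the density bound is (7/8) · 178084/2 = 311647/4 ≈ 77911.75. The integer-valued extremum is e(T(422, 8)) = 77911, which is strictly less than the density bound 311647/4 since 8 ∤ 422 (the parts of T(422, 8) cannot all be equal).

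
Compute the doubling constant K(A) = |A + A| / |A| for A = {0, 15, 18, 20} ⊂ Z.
K = |A + A| / |A| = 10/4 = 5/2

Enumerate A + A = {a + b : a, b ∈ A}. With |A| = 4, there are |A|^2 = 16 ordered sum pairs; collecting distinct values, A + A = {0, 15, 18, 20, 30, 33, 35, 36, 38, 40}, so |A + A| = 10. Thus K = 10/4 = 5/2. For comparison, the minimum possible |A + A| over all 4-element sets is 2·4 − 1 = 7 (so min K = 7/4), attained only by arithmetic progressions.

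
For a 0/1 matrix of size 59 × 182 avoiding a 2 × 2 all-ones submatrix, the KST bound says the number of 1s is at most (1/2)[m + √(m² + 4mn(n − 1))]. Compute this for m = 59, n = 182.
z(59, 182; 2, 2) ≤ (1/2)[59 + √(59² + 4·59·182·181)] = (1/2)[59 + √7777793] = 1423.9347

Kővári–Sós–Turán: let r_1, ..., r_59 be the row sums and z = Σ r_i the total number of 1s. Each pair of columns can share at most one row with both entries 1 (else a 2×2 all-ones block appears), so Σ_i C(r_i, 2) ≤ C(182, 2) = 16471. By convexity Σ_i C(r_i, 2) ≥ 59·C(z/59, 2) = z(z − 59)/(2·59), giving z² − 59z − 59·182·181 ≤ 0 and hence z ≤ (1/2)[59 + √(3481 + 4·1943578)] = (1/2)[59 + √7777793] ≈ (1/2)(59 + 2788.8695) = 1423.9347.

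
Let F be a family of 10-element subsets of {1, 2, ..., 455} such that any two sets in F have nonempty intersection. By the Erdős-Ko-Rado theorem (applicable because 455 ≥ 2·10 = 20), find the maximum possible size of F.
max |F| = C(454, 9) = 2084900095843613840

Erdős-Ko-Rado (1961): when n ≥ 2k, max |F| = C(n−1, k−1). The bound is attained by the star {A : i ∈ A} for any fixed i ∈ [n]. Here C(455−1, 10−1) = C(454, 9) = 2084900095843613840.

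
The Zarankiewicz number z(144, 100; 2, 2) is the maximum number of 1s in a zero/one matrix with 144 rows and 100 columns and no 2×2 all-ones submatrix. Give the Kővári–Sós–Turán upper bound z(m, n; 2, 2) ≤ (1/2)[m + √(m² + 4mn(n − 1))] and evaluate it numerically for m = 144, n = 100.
z(144, 100; 2, 2) ≤ (1/2)[144 + √(144² + 4·144·100·99)] = (1/2)[144 + √5723136] = 1268.1538

Kővári–Sós–Turán: let r_1, ..., r_144 be the row sums and z = Σ r_i the total number of 1s. Each pair of columns can share at most one row with both entries 1 (else a 2×2 all-ones block appears), so Σ_i C(r_i, 2) ≤ C(100, 2) = 4950. By convexity Σ_i C(r_i, 2) ≥ 144·C(z/144, 2) = z(z − 144)/(2·144), giving z² − 144z − 144·100·99 ≤ 0 and hence z ≤ (1/2)[144 + √(20736 + 4·1425600)] = (1/2)[144 + √5723136] ≈ (1/2)(144 + 2392.3077) = 1268.1538.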